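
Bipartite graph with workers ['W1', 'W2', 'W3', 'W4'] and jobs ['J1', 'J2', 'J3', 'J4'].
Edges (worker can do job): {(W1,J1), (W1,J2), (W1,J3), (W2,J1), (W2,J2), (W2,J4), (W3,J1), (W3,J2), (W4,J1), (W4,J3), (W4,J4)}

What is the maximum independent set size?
Maximum independent set = 4

By König's theorem:
- Min vertex cover = Max matching = 4
- Max independent set = Total vertices - Min vertex cover
- Max independent set = 8 - 4 = 4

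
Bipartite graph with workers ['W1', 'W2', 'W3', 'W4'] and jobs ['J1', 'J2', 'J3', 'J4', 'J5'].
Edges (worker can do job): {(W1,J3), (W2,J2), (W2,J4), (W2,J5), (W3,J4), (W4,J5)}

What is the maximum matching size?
Maximum matching size = 4

Maximum matching: {(W1,J3), (W2,J2), (W3,J4), (W4,J5)}
Size: 4

This assigns 4 workers to 4 distinct jobs.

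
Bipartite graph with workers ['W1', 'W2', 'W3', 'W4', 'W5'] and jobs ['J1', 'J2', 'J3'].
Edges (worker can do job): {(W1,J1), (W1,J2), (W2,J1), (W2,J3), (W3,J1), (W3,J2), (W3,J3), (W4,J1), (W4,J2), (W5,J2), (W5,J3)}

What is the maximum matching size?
Maximum matching size = 3

Maximum matching: {(W3,J2), (W4,J1), (W5,J3)}
Size: 3

This assigns 3 workers to 3 distinct jobs.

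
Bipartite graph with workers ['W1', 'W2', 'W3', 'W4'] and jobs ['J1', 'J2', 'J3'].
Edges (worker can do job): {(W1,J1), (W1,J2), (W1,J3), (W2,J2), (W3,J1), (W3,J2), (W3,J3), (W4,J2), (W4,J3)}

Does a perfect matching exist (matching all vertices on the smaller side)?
Yes, perfect matching exists (size 3)

Perfect matching: {(W1,J2), (W3,J1), (W4,J3)}
All 3 vertices on the smaller side are matched.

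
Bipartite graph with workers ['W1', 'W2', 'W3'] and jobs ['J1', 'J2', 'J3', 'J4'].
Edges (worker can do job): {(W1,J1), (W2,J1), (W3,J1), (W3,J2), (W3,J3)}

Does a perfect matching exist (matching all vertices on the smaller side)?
No, maximum matching has size 2 < 3

Maximum matching has size 2, need 3 for perfect matching.
Unmatched workers: ['W2']
Unmatched jobs: ['J3', 'J4']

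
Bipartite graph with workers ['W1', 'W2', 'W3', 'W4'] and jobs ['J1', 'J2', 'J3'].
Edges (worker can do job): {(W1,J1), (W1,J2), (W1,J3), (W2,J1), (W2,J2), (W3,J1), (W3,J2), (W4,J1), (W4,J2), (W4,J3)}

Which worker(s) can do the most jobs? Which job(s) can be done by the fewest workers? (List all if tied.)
Most versatile: W1, W4 (3 jobs); Least covered: J3 (2 workers)

Worker degrees (jobs they can do): W1:3, W2:2, W3:2, W4:3
Job degrees (workers who can do it): J1:4, J2:4, J3:2

Maximum worker degree is 3, achieved by: W1, W4
Minimum job degree is 2, achieved by: J3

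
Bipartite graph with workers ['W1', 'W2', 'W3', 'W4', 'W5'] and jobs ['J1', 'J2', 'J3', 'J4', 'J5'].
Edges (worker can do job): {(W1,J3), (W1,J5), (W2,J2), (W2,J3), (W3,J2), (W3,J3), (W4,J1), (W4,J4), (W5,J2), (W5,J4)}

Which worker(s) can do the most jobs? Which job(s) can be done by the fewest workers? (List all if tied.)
Most versatile: W1, W2, W3, W4, W5 (2 jobs); Least covered: J1, J5 (1 workers)

Worker degrees (jobs they can do): W1:2, W2:2, W3:2, W4:2, W5:2
Job degrees (workers who can do it): J1:1, J2:3, J3:3, J4:2, J5:1

Maximum worker degree is 2, achieved by: W1, W2, W3, W4, W5
Minimum job degree is 1, achieved by: J1, J5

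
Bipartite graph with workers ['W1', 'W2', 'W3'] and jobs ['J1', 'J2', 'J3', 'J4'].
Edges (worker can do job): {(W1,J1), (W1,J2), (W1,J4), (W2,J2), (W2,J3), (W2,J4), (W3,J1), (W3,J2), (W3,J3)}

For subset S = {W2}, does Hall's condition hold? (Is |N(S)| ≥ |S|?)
Yes: |N(S)| = 3, |S| = 1

Subset S = {W2}
Neighbors N(S) = {J2, J3, J4}

|N(S)| = 3, |S| = 1
Hall's condition: |N(S)| ≥ |S| is satisfied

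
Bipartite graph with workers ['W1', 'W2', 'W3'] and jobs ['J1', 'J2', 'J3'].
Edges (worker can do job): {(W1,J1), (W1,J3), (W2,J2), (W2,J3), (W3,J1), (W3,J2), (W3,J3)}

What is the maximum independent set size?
Maximum independent set = 3

By König's theorem:
- Min vertex cover = Max matching = 3
- Max independent set = Total vertices - Min vertex cover
- Max independent set = 6 - 3 = 3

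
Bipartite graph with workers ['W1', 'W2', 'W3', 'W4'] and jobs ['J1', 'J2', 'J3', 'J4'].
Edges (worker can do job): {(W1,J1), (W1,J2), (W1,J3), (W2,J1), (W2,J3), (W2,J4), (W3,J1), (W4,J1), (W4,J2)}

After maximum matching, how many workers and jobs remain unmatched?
Unmatched: 0 workers, 0 jobs

Maximum matching size: 4
Workers: 4 total, 4 matched, 0 unmatched
Jobs: 4 total, 4 matched, 0 unmatched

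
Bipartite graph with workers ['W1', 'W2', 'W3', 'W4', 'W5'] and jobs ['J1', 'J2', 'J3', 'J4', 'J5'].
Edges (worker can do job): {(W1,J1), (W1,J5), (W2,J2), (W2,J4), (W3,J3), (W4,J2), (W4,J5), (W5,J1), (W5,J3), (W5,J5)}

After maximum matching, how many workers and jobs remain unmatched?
Unmatched: 0 workers, 0 jobs

Maximum matching size: 5
Workers: 5 total, 5 matched, 0 unmatched
Jobs: 5 total, 5 matched, 0 unmatched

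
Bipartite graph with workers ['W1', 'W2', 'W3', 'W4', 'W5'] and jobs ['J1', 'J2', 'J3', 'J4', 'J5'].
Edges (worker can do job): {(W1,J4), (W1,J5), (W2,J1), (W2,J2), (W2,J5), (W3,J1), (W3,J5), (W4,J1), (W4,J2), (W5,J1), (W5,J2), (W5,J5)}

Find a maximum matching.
Matching: {(W1,J4), (W3,J1), (W4,J2), (W5,J5)}

Maximum matching (size 4):
  W1 → J4
  W3 → J1
  W4 → J2
  W5 → J5

Each worker is assigned to at most one job, and each job to at most one worker.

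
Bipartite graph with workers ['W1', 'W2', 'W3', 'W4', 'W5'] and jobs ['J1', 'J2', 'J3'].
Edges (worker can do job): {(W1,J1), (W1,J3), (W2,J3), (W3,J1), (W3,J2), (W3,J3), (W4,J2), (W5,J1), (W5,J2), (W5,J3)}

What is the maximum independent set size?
Maximum independent set = 5

By König's theorem:
- Min vertex cover = Max matching = 3
- Max independent set = Total vertices - Min vertex cover
- Max independent set = 8 - 3 = 5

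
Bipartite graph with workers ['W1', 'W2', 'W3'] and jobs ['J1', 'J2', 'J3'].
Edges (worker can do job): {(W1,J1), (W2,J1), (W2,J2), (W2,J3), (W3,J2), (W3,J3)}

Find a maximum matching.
Matching: {(W1,J1), (W2,J2), (W3,J3)}

Maximum matching (size 3):
  W1 → J1
  W2 → J2
  W3 → J3

Each worker is assigned to at most one job, and each job to at most one worker.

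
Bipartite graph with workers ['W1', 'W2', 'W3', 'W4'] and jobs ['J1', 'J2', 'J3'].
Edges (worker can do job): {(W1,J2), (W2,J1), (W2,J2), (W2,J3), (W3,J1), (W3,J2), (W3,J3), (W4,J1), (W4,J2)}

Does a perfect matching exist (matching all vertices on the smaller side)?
Yes, perfect matching exists (size 3)

Perfect matching: {(W2,J3), (W3,J1), (W4,J2)}
All 3 vertices on the smaller side are matched.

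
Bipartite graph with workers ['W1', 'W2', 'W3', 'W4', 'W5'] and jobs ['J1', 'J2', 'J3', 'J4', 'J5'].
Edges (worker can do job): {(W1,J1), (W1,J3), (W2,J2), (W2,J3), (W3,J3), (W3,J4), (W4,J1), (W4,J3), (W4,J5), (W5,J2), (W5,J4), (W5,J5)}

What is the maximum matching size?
Maximum matching size = 5

Maximum matching: {(W1,J1), (W2,J2), (W3,J3), (W4,J5), (W5,J4)}
Size: 5

This assigns 5 workers to 5 distinct jobs.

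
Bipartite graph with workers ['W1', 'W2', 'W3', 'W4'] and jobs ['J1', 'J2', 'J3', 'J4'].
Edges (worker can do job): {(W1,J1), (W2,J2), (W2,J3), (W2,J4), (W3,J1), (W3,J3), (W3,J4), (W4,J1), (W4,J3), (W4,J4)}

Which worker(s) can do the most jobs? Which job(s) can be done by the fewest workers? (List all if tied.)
Most versatile: W2, W3, W4 (3 jobs); Least covered: J2 (1 workers)

Worker degrees (jobs they can do): W1:1, W2:3, W3:3, W4:3
Job degrees (workers who can do it): J1:3, J2:1, J3:3, J4:3

Maximum worker degree is 3, achieved by: W2, W3, W4
Minimum job degree is 1, achieved by: J2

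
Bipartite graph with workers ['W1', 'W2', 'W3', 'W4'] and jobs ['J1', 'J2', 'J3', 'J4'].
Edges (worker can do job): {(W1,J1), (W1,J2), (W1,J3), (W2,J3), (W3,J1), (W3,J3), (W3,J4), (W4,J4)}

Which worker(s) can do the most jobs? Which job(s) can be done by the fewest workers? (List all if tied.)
Most versatile: W1, W3 (3 jobs); Least covered: J2 (1 workers)

Worker degrees (jobs they can do): W1:3, W2:1, W3:3, W4:1
Job degrees (workers who can do it): J1:2, J2:1, J3:3, J4:2

Maximum worker degree is 3, achieved by: W1, W3
Minimum job degree is 1, achieved by: J2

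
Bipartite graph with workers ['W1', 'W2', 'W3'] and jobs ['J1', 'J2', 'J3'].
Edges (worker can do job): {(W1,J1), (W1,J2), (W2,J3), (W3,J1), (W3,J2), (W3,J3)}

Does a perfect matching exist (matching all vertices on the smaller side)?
Yes, perfect matching exists (size 3)

Perfect matching: {(W1,J2), (W2,J3), (W3,J1)}
All 3 vertices on the smaller side are matched.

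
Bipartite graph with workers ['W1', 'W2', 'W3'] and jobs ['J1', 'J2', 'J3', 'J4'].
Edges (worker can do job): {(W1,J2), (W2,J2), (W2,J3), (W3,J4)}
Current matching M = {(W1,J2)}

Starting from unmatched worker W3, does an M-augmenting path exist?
Yes: W3 → J4

An M-augmenting path alternates non-matching / matching edges, starting and ending at unmatched vertices.
Path: W3 → J4
(J4 is unmatched in M, so the path is augmenting.)
Flipping edges along this path would increase |M| from 1 to 2.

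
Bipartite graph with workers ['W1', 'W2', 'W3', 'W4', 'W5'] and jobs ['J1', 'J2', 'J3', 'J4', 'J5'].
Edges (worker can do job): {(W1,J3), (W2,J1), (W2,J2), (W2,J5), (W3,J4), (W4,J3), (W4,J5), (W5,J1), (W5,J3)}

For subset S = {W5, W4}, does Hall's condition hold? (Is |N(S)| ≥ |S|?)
Yes: |N(S)| = 3, |S| = 2

Subset S = {W5, W4}
Neighbors N(S) = {J1, J3, J5}

|N(S)| = 3, |S| = 2
Hall's condition: |N(S)| ≥ |S| is satisfied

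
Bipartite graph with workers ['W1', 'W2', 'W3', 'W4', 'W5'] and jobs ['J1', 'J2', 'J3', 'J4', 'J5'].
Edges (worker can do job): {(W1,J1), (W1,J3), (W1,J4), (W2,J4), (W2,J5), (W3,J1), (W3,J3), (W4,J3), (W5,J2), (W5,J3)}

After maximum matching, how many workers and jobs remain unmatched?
Unmatched: 0 workers, 0 jobs

Maximum matching size: 5
Workers: 5 total, 5 matched, 0 unmatched
Jobs: 5 total, 5 matched, 0 unmatched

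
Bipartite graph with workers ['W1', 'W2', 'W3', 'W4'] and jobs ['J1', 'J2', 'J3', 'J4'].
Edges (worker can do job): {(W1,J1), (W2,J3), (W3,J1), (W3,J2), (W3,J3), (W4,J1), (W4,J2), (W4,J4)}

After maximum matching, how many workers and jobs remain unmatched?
Unmatched: 0 workers, 0 jobs

Maximum matching size: 4
Workers: 4 total, 4 matched, 0 unmatched
Jobs: 4 total, 4 matched, 0 unmatched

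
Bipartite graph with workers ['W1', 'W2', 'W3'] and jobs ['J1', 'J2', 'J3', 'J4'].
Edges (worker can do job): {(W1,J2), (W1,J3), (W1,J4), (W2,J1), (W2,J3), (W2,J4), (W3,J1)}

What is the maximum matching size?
Maximum matching size = 3

Maximum matching: {(W1,J2), (W2,J3), (W3,J1)}
Size: 3

This assigns 3 workers to 3 distinct jobs.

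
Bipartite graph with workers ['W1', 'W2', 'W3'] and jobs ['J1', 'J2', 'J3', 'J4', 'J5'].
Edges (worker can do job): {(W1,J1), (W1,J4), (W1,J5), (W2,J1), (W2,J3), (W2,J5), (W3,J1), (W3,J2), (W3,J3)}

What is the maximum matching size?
Maximum matching size = 3

Maximum matching: {(W1,J1), (W2,J3), (W3,J2)}
Size: 3

This assigns 3 workers to 3 distinct jobs.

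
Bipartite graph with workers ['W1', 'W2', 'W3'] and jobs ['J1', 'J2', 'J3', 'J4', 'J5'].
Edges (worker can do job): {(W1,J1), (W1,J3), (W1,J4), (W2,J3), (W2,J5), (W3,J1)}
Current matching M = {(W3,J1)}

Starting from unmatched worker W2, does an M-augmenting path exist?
Yes: W2 → J5

An M-augmenting path alternates non-matching / matching edges, starting and ending at unmatched vertices.
Path: W2 → J5
(J5 is unmatched in M, so the path is augmenting.)
Flipping edges along this path would increase |M| from 1 to 2.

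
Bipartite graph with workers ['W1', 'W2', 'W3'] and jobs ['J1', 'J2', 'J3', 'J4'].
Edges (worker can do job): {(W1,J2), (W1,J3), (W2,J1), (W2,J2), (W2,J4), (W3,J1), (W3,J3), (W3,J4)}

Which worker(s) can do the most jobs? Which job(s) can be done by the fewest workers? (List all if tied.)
Most versatile: W2, W3 (3 jobs); Least covered: J1, J2, J3, J4 (2 workers)

Worker degrees (jobs they can do): W1:2, W2:3, W3:3
Job degrees (workers who can do it): J1:2, J2:2, J3:2, J4:2

Maximum worker degree is 3, achieved by: W2, W3
Minimum job degree is 2, achieved by: J1, J2, J3, J4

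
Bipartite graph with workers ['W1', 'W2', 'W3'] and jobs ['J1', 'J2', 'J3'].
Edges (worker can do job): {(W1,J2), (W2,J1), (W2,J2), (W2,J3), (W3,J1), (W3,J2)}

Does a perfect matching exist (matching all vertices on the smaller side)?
Yes, perfect matching exists (size 3)

Perfect matching: {(W1,J2), (W2,J3), (W3,J1)}
All 3 vertices on the smaller side are matched.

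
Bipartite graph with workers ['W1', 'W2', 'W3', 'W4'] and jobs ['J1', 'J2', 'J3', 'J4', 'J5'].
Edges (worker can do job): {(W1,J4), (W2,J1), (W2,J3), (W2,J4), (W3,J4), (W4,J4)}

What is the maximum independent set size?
Maximum independent set = 7

By König's theorem:
- Min vertex cover = Max matching = 2
- Max independent set = Total vertices - Min vertex cover
- Max independent set = 9 - 2 = 7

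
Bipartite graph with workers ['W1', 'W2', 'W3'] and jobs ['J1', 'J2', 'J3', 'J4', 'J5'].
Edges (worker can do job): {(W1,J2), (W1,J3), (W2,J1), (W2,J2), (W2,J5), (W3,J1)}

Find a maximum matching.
Matching: {(W1,J3), (W2,J5), (W3,J1)}

Maximum matching (size 3):
  W1 → J3
  W2 → J5
  W3 → J1

Each worker is assigned to at most one job, and each job to at most one worker.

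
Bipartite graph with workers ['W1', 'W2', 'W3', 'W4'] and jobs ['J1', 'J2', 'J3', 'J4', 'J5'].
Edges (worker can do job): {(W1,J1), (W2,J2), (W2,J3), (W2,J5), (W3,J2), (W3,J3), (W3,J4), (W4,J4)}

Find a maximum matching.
Matching: {(W1,J1), (W2,J5), (W3,J2), (W4,J4)}

Maximum matching (size 4):
  W1 → J1
  W2 → J5
  W3 → J2
  W4 → J4

Each worker is assigned to at most one job, and each job to at most one worker.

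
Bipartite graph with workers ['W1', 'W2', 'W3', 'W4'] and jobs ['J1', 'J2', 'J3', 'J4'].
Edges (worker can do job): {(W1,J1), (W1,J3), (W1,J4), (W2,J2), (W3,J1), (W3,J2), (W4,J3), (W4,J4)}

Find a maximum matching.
Matching: {(W1,J4), (W2,J2), (W3,J1), (W4,J3)}

Maximum matching (size 4):
  W1 → J4
  W2 → J2
  W3 → J1
  W4 → J3

Each worker is assigned to at most one job, and each job to at most one worker.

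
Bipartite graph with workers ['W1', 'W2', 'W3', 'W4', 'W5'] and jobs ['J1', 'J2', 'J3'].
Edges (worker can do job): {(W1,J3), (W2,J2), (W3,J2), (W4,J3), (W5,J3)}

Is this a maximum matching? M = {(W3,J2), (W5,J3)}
Yes, size 2 is maximum

Proposed matching has size 2.
Maximum matching size for this graph: 2.

This is a maximum matching.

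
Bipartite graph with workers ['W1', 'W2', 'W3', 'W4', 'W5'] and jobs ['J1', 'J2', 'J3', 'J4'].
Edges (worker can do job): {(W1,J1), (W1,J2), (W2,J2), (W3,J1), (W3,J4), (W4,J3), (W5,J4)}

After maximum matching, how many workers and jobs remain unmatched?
Unmatched: 1 workers, 0 jobs

Maximum matching size: 4
Workers: 5 total, 4 matched, 1 unmatched
Jobs: 4 total, 4 matched, 0 unmatched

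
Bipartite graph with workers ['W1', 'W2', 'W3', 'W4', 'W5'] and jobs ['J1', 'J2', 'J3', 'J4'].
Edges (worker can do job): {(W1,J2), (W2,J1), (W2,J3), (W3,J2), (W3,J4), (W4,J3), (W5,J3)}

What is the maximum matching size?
Maximum matching size = 4

Maximum matching: {(W1,J2), (W2,J1), (W3,J4), (W5,J3)}
Size: 4

This assigns 4 workers to 4 distinct jobs.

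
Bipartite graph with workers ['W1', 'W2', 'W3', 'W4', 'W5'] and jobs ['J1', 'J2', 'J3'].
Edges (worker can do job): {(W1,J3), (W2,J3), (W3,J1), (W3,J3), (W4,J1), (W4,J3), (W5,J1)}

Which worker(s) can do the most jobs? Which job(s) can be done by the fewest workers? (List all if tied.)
Most versatile: W3, W4 (2 jobs); Least covered: J2 (0 workers)

Worker degrees (jobs they can do): W1:1, W2:1, W3:2, W4:2, W5:1
Job degrees (workers who can do it): J1:3, J2:0, J3:4

Maximum worker degree is 2, achieved by: W3, W4
Minimum job degree is 0, achieved by: J2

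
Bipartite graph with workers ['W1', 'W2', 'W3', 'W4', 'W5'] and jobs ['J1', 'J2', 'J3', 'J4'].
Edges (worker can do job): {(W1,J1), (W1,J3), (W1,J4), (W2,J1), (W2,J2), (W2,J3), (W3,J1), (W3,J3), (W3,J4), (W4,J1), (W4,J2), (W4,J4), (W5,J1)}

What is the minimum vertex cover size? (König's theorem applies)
Minimum vertex cover size = 4

By König's theorem: in bipartite graphs,
min vertex cover = max matching = 4

Maximum matching has size 4, so minimum vertex cover also has size 4.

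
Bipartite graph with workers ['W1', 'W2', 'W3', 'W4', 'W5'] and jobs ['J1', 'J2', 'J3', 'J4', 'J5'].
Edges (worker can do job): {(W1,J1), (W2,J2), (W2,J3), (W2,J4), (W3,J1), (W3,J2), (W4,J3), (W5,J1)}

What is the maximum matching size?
Maximum matching size = 4

Maximum matching: {(W2,J4), (W3,J2), (W4,J3), (W5,J1)}
Size: 4

This assigns 4 workers to 4 distinct jobs.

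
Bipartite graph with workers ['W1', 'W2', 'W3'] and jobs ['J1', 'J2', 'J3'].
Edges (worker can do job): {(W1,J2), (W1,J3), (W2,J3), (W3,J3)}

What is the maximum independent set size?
Maximum independent set = 4

By König's theorem:
- Min vertex cover = Max matching = 2
- Max independent set = Total vertices - Min vertex cover
- Max independent set = 6 - 2 = 4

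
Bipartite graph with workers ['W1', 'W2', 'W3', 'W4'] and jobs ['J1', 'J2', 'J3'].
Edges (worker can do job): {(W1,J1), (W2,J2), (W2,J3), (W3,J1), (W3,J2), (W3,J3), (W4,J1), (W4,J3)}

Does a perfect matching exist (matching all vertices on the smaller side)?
Yes, perfect matching exists (size 3)

Perfect matching: {(W2,J2), (W3,J3), (W4,J1)}
All 3 vertices on the smaller side are matched.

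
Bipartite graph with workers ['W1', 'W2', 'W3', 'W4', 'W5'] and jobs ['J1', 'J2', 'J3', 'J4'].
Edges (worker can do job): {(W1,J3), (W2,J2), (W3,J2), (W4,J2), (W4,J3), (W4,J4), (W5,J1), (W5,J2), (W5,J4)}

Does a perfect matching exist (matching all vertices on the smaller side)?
Yes, perfect matching exists (size 4)

Perfect matching: {(W1,J3), (W3,J2), (W4,J4), (W5,J1)}
All 4 vertices on the smaller side are matched.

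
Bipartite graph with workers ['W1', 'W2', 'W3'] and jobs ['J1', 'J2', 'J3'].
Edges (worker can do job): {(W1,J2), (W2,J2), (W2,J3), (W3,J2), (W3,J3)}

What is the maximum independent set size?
Maximum independent set = 4

By König's theorem:
- Min vertex cover = Max matching = 2
- Max independent set = Total vertices - Min vertex cover
- Max independent set = 6 - 2 = 4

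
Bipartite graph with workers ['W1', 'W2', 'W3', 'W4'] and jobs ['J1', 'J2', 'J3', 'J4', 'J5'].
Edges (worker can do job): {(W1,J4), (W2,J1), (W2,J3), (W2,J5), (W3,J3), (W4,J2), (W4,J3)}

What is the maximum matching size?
Maximum matching size = 4

Maximum matching: {(W1,J4), (W2,J5), (W3,J3), (W4,J2)}
Size: 4

This assigns 4 workers to 4 distinct jobs.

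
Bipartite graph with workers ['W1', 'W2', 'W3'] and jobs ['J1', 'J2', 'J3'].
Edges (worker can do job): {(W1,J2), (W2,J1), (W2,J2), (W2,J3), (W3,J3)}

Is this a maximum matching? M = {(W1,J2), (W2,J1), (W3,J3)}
Yes, size 3 is maximum

Proposed matching has size 3.
Maximum matching size for this graph: 3.

This is a maximum matching.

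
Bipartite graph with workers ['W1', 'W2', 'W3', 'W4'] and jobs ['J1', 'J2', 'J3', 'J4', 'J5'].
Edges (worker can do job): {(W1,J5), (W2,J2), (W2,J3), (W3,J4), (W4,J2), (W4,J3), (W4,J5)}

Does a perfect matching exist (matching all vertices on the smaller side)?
Yes, perfect matching exists (size 4)

Perfect matching: {(W1,J5), (W2,J2), (W3,J4), (W4,J3)}
All 4 vertices on the smaller side are matched.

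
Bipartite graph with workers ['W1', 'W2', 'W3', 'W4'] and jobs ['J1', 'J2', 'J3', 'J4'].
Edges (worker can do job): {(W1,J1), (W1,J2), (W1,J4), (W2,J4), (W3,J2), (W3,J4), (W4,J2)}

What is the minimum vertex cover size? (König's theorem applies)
Minimum vertex cover size = 3

By König's theorem: in bipartite graphs,
min vertex cover = max matching = 3

Maximum matching has size 3, so minimum vertex cover also has size 3.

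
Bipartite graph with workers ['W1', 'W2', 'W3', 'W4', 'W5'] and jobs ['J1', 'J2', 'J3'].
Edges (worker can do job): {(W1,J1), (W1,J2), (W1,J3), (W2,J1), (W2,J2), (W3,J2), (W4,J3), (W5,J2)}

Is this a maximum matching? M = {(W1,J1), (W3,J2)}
No, size 2 is not maximum

Proposed matching has size 2.
Maximum matching size for this graph: 3.

This is NOT maximum - can be improved to size 3.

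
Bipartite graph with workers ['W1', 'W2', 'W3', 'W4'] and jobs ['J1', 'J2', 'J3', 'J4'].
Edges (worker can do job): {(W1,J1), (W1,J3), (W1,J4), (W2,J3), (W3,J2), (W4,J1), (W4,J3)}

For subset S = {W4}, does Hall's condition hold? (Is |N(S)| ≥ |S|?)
Yes: |N(S)| = 2, |S| = 1

Subset S = {W4}
Neighbors N(S) = {J1, J3}

|N(S)| = 2, |S| = 1
Hall's condition: |N(S)| ≥ |S| is satisfied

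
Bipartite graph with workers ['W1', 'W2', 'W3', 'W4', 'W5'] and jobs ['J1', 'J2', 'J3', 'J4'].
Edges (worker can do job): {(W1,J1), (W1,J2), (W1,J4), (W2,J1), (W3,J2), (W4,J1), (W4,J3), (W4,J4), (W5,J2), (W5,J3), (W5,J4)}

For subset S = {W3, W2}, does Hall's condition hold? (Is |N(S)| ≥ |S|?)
Yes: |N(S)| = 2, |S| = 2

Subset S = {W3, W2}
Neighbors N(S) = {J1, J2}

|N(S)| = 2, |S| = 2
Hall's condition: |N(S)| ≥ |S| is satisfied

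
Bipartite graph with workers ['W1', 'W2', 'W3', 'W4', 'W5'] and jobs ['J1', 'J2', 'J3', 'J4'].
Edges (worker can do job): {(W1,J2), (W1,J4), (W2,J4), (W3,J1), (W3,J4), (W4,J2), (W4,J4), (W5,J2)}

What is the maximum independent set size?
Maximum independent set = 6

By König's theorem:
- Min vertex cover = Max matching = 3
- Max independent set = Total vertices - Min vertex cover
- Max independent set = 9 - 3 = 6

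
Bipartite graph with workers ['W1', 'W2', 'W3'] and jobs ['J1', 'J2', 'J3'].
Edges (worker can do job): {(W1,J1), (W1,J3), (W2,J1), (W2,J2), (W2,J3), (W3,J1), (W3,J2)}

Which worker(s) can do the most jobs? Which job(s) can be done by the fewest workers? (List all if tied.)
Most versatile: W2 (3 jobs); Least covered: J2, J3 (2 workers)

Worker degrees (jobs they can do): W1:2, W2:3, W3:2
Job degrees (workers who can do it): J1:3, J2:2, J3:2

Maximum worker degree is 3, achieved by: W2
Minimum job degree is 2, achieved by: J2, J3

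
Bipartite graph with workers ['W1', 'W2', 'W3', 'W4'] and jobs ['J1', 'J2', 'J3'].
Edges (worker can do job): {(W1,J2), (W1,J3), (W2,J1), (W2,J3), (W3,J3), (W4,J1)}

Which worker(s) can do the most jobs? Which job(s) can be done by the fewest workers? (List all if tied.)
Most versatile: W1, W2 (2 jobs); Least covered: J2 (1 workers)

Worker degrees (jobs they can do): W1:2, W2:2, W3:1, W4:1
Job degrees (workers who can do it): J1:2, J2:1, J3:3

Maximum worker degree is 2, achieved by: W1, W2
Minimum job degree is 1, achieved by: J2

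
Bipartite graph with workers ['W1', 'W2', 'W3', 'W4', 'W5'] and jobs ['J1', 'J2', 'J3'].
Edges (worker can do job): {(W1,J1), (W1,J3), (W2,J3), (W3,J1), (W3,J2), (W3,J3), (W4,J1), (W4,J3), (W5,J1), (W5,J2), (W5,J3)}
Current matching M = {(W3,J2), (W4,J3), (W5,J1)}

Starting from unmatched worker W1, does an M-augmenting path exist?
No augmenting path from W1

Alternating search from W1 reaches jobs: {J1, J2, J3}.
Every reachable job is already matched in M, and following those matched edges back to workers exposes no further unvisited jobs.
No M-augmenting path from W1 exists.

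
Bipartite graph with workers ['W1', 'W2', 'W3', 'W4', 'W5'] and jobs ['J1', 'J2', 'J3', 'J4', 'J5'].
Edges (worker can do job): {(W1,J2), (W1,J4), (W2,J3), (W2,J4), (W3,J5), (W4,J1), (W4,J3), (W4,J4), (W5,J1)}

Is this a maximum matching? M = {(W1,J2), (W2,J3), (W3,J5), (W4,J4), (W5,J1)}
Yes, size 5 is maximum

Proposed matching has size 5.
Maximum matching size for this graph: 5.

This is a maximum matching.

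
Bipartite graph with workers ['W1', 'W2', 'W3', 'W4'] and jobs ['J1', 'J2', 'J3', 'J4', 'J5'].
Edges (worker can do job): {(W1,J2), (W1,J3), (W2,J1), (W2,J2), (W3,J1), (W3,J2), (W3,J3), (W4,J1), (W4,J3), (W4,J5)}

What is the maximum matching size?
Maximum matching size = 4

Maximum matching: {(W1,J2), (W2,J1), (W3,J3), (W4,J5)}
Size: 4

This assigns 4 workers to 4 distinct jobs.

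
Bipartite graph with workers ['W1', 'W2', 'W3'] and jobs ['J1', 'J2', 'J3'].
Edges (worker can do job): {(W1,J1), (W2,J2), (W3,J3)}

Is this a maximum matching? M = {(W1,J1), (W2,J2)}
No, size 2 is not maximum

Proposed matching has size 2.
Maximum matching size for this graph: 3.

This is NOT maximum - can be improved to size 3.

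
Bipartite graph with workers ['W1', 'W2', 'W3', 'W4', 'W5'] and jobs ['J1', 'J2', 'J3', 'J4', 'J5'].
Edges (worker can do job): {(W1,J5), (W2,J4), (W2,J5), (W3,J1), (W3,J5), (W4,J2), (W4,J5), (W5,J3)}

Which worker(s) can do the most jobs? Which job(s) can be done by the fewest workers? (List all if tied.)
Most versatile: W2, W3, W4 (2 jobs); Least covered: J1, J2, J3, J4 (1 workers)

Worker degrees (jobs they can do): W1:1, W2:2, W3:2, W4:2, W5:1
Job degrees (workers who can do it): J1:1, J2:1, J3:1, J4:1, J5:4

Maximum worker degree is 2, achieved by: W2, W3, W4
Minimum job degree is 1, achieved by: J1, J2, J3, J4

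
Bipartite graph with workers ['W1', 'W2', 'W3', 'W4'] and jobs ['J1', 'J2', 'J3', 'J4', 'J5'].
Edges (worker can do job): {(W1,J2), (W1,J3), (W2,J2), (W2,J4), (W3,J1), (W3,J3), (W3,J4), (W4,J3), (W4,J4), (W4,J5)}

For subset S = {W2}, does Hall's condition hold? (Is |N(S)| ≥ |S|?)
Yes: |N(S)| = 2, |S| = 1

Subset S = {W2}
Neighbors N(S) = {J2, J4}

|N(S)| = 2, |S| = 1
Hall's condition: |N(S)| ≥ |S| is satisfied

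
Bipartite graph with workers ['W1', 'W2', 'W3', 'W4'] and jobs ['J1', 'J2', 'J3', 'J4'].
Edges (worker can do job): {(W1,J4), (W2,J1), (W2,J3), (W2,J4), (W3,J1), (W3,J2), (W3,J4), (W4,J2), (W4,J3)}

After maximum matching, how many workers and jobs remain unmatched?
Unmatched: 0 workers, 0 jobs

Maximum matching size: 4
Workers: 4 total, 4 matched, 0 unmatched
Jobs: 4 total, 4 matched, 0 unmatched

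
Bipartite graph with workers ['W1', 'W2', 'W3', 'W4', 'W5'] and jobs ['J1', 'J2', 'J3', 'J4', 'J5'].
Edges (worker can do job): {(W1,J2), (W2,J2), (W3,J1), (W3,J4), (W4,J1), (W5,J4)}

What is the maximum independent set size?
Maximum independent set = 7

By König's theorem:
- Min vertex cover = Max matching = 3
- Max independent set = Total vertices - Min vertex cover
- Max independent set = 10 - 3 = 7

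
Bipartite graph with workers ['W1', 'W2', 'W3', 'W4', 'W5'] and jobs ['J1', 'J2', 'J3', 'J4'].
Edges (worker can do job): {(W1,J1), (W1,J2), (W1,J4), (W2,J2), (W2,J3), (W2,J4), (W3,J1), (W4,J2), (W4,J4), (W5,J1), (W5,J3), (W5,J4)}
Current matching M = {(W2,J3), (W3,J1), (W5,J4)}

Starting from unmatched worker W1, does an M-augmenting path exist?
Yes: W1 → J4 → W5 → J3 → W2 → J2

An M-augmenting path alternates non-matching / matching edges, starting and ending at unmatched vertices.
Path: W1 → J4 → W5 → J3 → W2 → J2
(J2 is unmatched in M, so the path is augmenting.)
Flipping edges along this path would increase |M| from 3 to 4.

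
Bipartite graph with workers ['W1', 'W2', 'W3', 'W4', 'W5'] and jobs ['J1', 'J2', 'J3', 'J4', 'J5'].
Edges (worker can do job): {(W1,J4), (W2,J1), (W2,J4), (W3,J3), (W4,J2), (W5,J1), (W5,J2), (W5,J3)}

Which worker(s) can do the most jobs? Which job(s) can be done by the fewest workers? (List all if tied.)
Most versatile: W5 (3 jobs); Least covered: J5 (0 workers)

Worker degrees (jobs they can do): W1:1, W2:2, W3:1, W4:1, W5:3
Job degrees (workers who can do it): J1:2, J2:2, J3:2, J4:2, J5:0

Maximum worker degree is 3, achieved by: W5
Minimum job degree is 0, achieved by: J5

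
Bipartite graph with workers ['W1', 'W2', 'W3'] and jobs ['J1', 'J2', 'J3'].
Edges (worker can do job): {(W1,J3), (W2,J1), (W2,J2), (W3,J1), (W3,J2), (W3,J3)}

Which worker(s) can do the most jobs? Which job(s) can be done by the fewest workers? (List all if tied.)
Most versatile: W3 (3 jobs); Least covered: J1, J2, J3 (2 workers)

Worker degrees (jobs they can do): W1:1, W2:2, W3:3
Job degrees (workers who can do it): J1:2, J2:2, J3:2

Maximum worker degree is 3, achieved by: W3
Minimum job degree is 2, achieved by: J1, J2, J3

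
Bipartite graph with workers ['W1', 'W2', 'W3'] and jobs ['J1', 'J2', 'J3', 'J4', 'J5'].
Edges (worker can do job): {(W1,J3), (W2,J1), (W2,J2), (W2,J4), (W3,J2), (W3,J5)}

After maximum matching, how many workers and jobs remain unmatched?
Unmatched: 0 workers, 2 jobs

Maximum matching size: 3
Workers: 3 total, 3 matched, 0 unmatched
Jobs: 5 total, 3 matched, 2 unmatched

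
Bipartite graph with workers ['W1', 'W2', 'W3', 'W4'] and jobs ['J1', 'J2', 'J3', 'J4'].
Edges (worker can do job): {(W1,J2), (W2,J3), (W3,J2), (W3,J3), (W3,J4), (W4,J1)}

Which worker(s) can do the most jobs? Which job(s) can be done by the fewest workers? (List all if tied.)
Most versatile: W3 (3 jobs); Least covered: J1, J4 (1 workers)

Worker degrees (jobs they can do): W1:1, W2:1, W3:3, W4:1
Job degrees (workers who can do it): J1:1, J2:2, J3:2, J4:1

Maximum worker degree is 3, achieved by: W3
Minimum job degree is 1, achieved by: J1, J4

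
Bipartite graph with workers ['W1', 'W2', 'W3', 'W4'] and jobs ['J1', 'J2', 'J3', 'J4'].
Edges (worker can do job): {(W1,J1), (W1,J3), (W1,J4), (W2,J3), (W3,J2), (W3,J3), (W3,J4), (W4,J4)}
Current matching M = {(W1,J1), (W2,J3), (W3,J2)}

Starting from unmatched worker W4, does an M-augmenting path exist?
Yes: W4 → J4

An M-augmenting path alternates non-matching / matching edges, starting and ending at unmatched vertices.
Path: W4 → J4
(J4 is unmatched in M, so the path is augmenting.)
Flipping edges along this path would increase |M| from 3 to 4.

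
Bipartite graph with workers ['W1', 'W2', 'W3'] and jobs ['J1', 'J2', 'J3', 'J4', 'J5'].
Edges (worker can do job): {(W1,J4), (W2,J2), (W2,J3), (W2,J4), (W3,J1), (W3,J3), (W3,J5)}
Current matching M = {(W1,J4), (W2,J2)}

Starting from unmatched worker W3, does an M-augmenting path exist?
Yes: W3 → J3

An M-augmenting path alternates non-matching / matching edges, starting and ending at unmatched vertices.
Path: W3 → J3
(J3 is unmatched in M, so the path is augmenting.)
Flipping edges along this path would increase |M| from 2 to 3.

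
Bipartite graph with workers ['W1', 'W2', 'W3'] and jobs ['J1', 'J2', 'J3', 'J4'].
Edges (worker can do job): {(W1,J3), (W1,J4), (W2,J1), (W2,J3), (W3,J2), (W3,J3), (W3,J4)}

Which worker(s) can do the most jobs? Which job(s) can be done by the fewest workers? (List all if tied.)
Most versatile: W3 (3 jobs); Least covered: J1, J2 (1 workers)

Worker degrees (jobs they can do): W1:2, W2:2, W3:3
Job degrees (workers who can do it): J1:1, J2:1, J3:3, J4:2

Maximum worker degree is 3, achieved by: W3
Minimum job degree is 1, achieved by: J1, J2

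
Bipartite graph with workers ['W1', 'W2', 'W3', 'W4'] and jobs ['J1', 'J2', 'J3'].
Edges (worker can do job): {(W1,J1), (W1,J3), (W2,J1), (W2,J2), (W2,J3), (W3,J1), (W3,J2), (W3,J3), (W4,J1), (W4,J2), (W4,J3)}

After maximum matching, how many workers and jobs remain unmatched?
Unmatched: 1 workers, 0 jobs

Maximum matching size: 3
Workers: 4 total, 3 matched, 1 unmatched
Jobs: 3 total, 3 matched, 0 unmatched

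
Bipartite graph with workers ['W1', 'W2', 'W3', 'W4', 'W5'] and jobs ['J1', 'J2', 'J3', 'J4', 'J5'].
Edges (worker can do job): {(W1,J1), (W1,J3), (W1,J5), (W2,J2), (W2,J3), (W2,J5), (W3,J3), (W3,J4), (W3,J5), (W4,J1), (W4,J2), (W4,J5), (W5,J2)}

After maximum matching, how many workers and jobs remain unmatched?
Unmatched: 0 workers, 0 jobs

Maximum matching size: 5
Workers: 5 total, 5 matched, 0 unmatched
Jobs: 5 total, 5 matched, 0 unmatched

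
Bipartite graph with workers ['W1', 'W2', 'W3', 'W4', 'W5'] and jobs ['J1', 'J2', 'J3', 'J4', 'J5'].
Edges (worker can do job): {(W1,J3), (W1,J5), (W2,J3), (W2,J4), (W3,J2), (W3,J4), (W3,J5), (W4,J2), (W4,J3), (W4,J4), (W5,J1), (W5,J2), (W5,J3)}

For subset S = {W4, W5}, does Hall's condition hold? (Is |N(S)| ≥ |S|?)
Yes: |N(S)| = 4, |S| = 2

Subset S = {W4, W5}
Neighbors N(S) = {J1, J2, J3, J4}

|N(S)| = 4, |S| = 2
Hall's condition: |N(S)| ≥ |S| is satisfied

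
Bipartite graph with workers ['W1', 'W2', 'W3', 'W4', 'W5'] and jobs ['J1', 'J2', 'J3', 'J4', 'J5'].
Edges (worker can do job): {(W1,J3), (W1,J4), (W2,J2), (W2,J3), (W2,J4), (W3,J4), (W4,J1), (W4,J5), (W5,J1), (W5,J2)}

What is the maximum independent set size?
Maximum independent set = 5

By König's theorem:
- Min vertex cover = Max matching = 5
- Max independent set = Total vertices - Min vertex cover
- Max independent set = 10 - 5 = 5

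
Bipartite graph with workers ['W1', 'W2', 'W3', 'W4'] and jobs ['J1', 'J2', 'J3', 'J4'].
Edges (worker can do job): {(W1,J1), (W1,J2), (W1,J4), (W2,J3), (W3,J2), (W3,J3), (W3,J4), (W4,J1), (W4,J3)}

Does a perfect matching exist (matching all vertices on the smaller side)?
Yes, perfect matching exists (size 4)

Perfect matching: {(W1,J4), (W2,J3), (W3,J2), (W4,J1)}
All 4 vertices on the smaller side are matched.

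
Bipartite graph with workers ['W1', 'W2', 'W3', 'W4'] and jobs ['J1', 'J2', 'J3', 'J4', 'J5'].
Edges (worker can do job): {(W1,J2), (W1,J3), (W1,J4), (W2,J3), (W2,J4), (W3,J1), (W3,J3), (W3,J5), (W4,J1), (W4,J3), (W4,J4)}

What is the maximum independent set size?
Maximum independent set = 5

By König's theorem:
- Min vertex cover = Max matching = 4
- Max independent set = Total vertices - Min vertex cover
- Max independent set = 9 - 4 = 5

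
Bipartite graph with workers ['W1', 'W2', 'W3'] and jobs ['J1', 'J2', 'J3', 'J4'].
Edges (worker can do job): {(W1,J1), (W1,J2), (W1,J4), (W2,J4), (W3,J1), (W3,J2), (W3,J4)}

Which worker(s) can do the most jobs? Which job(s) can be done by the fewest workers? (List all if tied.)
Most versatile: W1, W3 (3 jobs); Least covered: J3 (0 workers)

Worker degrees (jobs they can do): W1:3, W2:1, W3:3
Job degrees (workers who can do it): J1:2, J2:2, J3:0, J4:3

Maximum worker degree is 3, achieved by: W1, W3
Minimum job degree is 0, achieved by: J3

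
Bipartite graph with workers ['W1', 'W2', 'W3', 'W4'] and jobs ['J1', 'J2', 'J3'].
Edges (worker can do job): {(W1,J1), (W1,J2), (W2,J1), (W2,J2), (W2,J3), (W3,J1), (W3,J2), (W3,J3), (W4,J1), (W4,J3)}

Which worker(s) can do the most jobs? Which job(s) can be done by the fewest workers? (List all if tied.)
Most versatile: W2, W3 (3 jobs); Least covered: J2, J3 (3 workers)

Worker degrees (jobs they can do): W1:2, W2:3, W3:3, W4:2
Job degrees (workers who can do it): J1:4, J2:3, J3:3

Maximum worker degree is 3, achieved by: W2, W3
Minimum job degree is 3, achieved by: J2, J3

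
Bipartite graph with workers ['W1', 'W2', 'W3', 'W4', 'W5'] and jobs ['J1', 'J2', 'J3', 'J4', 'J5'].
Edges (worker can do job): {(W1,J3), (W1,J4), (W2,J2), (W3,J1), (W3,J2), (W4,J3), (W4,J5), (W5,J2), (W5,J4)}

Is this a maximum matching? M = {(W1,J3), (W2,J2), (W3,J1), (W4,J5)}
No, size 4 is not maximum

Proposed matching has size 4.
Maximum matching size for this graph: 5.

This is NOT maximum - can be improved to size 5.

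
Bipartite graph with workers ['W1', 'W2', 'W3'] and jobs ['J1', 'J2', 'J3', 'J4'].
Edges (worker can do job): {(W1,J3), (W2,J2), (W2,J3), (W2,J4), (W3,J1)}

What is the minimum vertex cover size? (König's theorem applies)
Minimum vertex cover size = 3

By König's theorem: in bipartite graphs,
min vertex cover = max matching = 3

Maximum matching has size 3, so minimum vertex cover also has size 3.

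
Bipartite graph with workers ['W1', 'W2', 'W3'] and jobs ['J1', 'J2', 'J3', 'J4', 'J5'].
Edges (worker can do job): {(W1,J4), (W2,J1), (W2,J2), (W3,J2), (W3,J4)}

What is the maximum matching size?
Maximum matching size = 3

Maximum matching: {(W1,J4), (W2,J1), (W3,J2)}
Size: 3

This assigns 3 workers to 3 distinct jobs.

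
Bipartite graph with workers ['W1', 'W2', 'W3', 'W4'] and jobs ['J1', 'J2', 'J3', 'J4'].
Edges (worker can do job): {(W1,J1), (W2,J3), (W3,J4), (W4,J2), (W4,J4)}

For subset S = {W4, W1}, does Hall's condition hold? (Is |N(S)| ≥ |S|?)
Yes: |N(S)| = 3, |S| = 2

Subset S = {W4, W1}
Neighbors N(S) = {J1, J2, J4}

|N(S)| = 3, |S| = 2
Hall's condition: |N(S)| ≥ |S| is satisfied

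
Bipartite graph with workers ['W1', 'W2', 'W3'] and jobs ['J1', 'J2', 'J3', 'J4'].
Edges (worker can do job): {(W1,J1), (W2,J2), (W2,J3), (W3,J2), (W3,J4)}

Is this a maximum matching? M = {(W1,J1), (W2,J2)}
No, size 2 is not maximum

Proposed matching has size 2.
Maximum matching size for this graph: 3.

This is NOT maximum - can be improved to size 3.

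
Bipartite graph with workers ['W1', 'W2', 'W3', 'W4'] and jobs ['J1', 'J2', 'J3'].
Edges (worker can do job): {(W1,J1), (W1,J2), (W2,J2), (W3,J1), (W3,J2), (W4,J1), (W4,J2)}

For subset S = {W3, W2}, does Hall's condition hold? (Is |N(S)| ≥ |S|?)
Yes: |N(S)| = 2, |S| = 2

Subset S = {W3, W2}
Neighbors N(S) = {J1, J2}

|N(S)| = 2, |S| = 2
Hall's condition: |N(S)| ≥ |S| is satisfied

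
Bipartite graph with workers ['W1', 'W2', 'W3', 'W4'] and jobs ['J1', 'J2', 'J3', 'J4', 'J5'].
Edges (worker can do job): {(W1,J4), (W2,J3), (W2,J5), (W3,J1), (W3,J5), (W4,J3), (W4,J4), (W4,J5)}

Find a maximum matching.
Matching: {(W1,J4), (W2,J3), (W3,J1), (W4,J5)}

Maximum matching (size 4):
  W1 → J4
  W2 → J3
  W3 → J1
  W4 → J5

Each worker is assigned to at most one job, and each job to at most one worker.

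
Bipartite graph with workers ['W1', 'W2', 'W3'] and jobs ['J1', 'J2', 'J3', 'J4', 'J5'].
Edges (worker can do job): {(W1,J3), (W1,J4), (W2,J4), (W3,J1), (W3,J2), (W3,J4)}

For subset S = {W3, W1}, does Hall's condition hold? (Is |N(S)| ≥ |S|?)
Yes: |N(S)| = 4, |S| = 2

Subset S = {W3, W1}
Neighbors N(S) = {J1, J2, J3, J4}

|N(S)| = 4, |S| = 2
Hall's condition: |N(S)| ≥ |S| is satisfied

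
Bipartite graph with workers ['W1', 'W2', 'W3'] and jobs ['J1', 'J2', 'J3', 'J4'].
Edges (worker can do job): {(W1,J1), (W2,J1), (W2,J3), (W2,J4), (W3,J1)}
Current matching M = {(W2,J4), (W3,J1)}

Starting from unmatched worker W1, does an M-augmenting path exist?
No augmenting path from W1

Alternating search from W1 reaches jobs: {J1}.
Every reachable job is already matched in M, and following those matched edges back to workers exposes no further unvisited jobs.
No M-augmenting path from W1 exists.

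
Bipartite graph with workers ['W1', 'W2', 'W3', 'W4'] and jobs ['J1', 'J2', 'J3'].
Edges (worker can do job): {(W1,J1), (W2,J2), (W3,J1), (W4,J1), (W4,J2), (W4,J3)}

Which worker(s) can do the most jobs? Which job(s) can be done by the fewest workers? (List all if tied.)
Most versatile: W4 (3 jobs); Least covered: J3 (1 workers)

Worker degrees (jobs they can do): W1:1, W2:1, W3:1, W4:3
Job degrees (workers who can do it): J1:3, J2:2, J3:1

Maximum worker degree is 3, achieved by: W4
Minimum job degree is 1, achieved by: J3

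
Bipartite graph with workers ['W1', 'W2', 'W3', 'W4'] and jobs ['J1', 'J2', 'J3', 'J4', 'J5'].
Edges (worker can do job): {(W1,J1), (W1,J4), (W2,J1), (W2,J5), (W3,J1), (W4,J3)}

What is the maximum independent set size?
Maximum independent set = 5

By König's theorem:
- Min vertex cover = Max matching = 4
- Max independent set = Total vertices - Min vertex cover
- Max independent set = 9 - 4 = 5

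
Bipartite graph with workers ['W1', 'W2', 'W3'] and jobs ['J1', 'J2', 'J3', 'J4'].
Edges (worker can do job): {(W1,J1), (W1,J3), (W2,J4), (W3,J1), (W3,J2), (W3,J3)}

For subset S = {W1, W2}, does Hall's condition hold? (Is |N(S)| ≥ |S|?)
Yes: |N(S)| = 3, |S| = 2

Subset S = {W1, W2}
Neighbors N(S) = {J1, J3, J4}

|N(S)| = 3, |S| = 2
Hall's condition: |N(S)| ≥ |S| is satisfied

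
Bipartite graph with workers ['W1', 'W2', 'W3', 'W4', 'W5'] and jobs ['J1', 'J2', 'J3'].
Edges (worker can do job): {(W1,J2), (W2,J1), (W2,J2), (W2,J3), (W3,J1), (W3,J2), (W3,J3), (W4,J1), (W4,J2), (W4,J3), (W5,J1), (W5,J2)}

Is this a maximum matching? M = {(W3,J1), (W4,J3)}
No, size 2 is not maximum

Proposed matching has size 2.
Maximum matching size for this graph: 3.

This is NOT maximum - can be improved to size 3.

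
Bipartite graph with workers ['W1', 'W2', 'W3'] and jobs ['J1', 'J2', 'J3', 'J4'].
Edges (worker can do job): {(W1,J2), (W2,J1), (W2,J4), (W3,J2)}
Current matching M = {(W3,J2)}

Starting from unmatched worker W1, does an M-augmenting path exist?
No augmenting path from W1

Alternating search from W1 reaches jobs: {J2}.
Every reachable job is already matched in M, and following those matched edges back to workers exposes no further unvisited jobs.
No M-augmenting path from W1 exists.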